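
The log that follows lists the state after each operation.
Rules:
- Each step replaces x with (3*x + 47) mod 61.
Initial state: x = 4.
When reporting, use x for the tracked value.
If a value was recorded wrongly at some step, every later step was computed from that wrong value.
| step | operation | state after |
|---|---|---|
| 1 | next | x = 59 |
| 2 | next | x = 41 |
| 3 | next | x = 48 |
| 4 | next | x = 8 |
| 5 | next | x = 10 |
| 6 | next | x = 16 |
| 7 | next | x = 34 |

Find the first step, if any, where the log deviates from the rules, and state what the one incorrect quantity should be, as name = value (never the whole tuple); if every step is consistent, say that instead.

Recomputing the run from the initial state:
step 1: x = 59
step 2: x = 41
step 3: x = 48
step 4: x = 8
step 5: x = 10
step 6: x = 16
step 7: x = 34
This matches the log at every step.

no error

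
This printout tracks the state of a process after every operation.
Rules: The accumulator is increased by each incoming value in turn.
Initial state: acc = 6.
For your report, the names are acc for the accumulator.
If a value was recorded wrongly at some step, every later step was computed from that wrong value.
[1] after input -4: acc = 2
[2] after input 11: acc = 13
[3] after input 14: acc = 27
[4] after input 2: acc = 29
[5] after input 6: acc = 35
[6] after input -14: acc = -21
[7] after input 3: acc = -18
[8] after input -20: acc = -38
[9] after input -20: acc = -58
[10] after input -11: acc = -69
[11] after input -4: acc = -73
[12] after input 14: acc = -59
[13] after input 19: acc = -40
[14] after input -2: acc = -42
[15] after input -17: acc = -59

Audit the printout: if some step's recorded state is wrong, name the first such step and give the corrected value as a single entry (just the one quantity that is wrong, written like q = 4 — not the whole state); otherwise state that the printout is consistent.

Recomputing the run from the initial state:
step 1: acc = 2
step 2: acc = 13
step 3: acc = 27
step 4: acc = 29
step 5: acc = 35
step 6: acc = 21
step 7: acc = 24
step 8: acc = 4
step 9: acc = -16
step 10: acc = -27
step 11: acc = -31
step 12: acc = -17
step 13: acc = 2
step 14: acc = 0
step 15: acc = -17
The first disagreement with the printout is at step 6, where the value should be acc = 21.

step 6, acc = 21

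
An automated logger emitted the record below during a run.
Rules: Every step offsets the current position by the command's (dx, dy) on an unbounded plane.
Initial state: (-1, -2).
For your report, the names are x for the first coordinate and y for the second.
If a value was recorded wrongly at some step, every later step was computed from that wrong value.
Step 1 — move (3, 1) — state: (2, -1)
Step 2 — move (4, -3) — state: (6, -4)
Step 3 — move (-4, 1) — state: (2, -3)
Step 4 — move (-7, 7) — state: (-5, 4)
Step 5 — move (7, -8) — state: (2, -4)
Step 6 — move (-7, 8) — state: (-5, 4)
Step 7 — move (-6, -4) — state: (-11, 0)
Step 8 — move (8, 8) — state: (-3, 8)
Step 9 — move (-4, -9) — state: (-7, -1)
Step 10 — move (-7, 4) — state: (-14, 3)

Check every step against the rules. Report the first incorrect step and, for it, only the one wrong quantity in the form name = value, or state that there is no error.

no error

Step 1: x = -1 + (3) = 2, y = -2 + (1) = -1 — verified.
Step 2: x = 2 + (4) = 6, y = -1 + (-3) = -4 — verified.
Step 3: x = 6 + (-4) = 2, y = -4 + (1) = -3 — confirmed correct.
Step 4: x = 2 + (-7) = -5, y = -3 + (7) = 4 — consistent with the record.
Step 5: x = -5 + (7) = 2, y = 4 + (-8) = -4 — verified.
Step 6: x = 2 + (-7) = -5, y = -4 + (8) = 4 — agrees with the record.
Step 7: x = -5 + (-6) = -11, y = 4 + (-4) = 0 — checks out.
Step 8: x = -11 + (8) = -3, y = 0 + (8) = 8 — no discrepancy.
Step 9: x = -3 + (-4) = -7, y = 8 + (-9) = -1 — in agreement.
Step 10: x = -7 + (-7) = -14, y = -1 + (4) = 3 — confirmed correct.
All entries verified; no error found.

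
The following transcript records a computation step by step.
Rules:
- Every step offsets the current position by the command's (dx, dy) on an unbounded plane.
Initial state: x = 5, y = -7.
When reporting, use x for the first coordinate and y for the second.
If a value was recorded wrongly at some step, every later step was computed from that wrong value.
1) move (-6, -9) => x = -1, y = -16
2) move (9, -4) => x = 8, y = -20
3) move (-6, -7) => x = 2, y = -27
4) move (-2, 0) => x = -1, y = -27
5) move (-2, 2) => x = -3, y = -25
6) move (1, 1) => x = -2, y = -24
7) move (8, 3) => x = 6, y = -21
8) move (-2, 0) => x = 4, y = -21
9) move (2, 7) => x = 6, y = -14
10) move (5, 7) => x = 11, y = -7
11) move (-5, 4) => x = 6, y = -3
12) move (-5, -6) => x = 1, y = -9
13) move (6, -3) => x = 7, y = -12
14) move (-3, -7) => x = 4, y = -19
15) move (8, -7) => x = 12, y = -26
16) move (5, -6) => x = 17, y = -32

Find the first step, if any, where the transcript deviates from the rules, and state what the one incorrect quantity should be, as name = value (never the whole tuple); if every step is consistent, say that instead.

Recomputing the run from the initial state:
step 1: x = -1, y = -16
step 2: x = 8, y = -20
step 3: x = 2, y = -27
step 4: x = 0, y = -27
step 5: x = -2, y = -25
step 6: x = -1, y = -24
step 7: x = 7, y = -21
step 8: x = 5, y = -21
step 9: x = 7, y = -14
step 10: x = 12, y = -7
step 11: x = 7, y = -3
step 12: x = 2, y = -9
step 13: x = 8, y = -12
step 14: x = 5, y = -19
step 15: x = 13, y = -26
step 16: x = 18, y = -32
The first disagreement with the transcript is at step 4, where the value should be x = 0.

step 4, x = 0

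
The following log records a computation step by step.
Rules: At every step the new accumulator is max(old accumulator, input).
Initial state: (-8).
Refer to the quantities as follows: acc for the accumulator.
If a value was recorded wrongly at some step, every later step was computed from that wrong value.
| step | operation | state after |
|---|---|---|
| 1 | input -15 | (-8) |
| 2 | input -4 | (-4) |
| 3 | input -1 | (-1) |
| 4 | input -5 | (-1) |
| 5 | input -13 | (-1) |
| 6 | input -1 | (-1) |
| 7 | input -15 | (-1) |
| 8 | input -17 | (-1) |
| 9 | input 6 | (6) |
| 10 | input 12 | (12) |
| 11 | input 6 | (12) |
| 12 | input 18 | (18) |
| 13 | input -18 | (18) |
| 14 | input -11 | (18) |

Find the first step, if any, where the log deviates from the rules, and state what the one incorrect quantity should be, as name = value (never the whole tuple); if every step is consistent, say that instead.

Recomputing the run from the initial state:
step 1: acc = -8
step 2: acc = -4
step 3: acc = -1
step 4: acc = -1
step 5: acc = -1
step 6: acc = -1
step 7: acc = -1
step 8: acc = -1
step 9: acc = 6
step 10: acc = 12
step 11: acc = 12
step 12: acc = 18
step 13: acc = 18
step 14: acc = 18
This matches the log at every step.

no error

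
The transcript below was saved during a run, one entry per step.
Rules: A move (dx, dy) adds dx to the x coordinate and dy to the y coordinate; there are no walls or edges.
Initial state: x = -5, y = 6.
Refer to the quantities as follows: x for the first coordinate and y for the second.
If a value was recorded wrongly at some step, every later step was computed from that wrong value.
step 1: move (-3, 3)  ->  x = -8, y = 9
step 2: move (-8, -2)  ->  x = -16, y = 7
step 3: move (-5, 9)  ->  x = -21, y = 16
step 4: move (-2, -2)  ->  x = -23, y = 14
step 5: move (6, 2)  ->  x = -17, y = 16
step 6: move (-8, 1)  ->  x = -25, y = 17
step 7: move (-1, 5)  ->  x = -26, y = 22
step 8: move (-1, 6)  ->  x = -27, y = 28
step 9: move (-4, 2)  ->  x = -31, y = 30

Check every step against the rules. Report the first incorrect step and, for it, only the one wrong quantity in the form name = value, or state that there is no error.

1. x = -5 + (-3) = -8, y = 6 + (3) = 9 (exactly as logged)
2. x = -8 + (-8) = -16, y = 9 + (-2) = 7 (consistent with the transcript)
3. x = -16 + (-5) = -21, y = 7 + (9) = 16 (exactly as logged)
4. x = -21 + (-2) = -23, y = 16 + (-2) = 14 (checks out)
5. x = -23 + (6) = -17, y = 14 + (2) = 16 (matches)
6. x = -17 + (-8) = -25, y = 16 + (1) = 17 (consistent with the transcript)
7. x = -25 + (-1) = -26, y = 17 + (5) = 22 (exactly as logged)
8. x = -26 + (-1) = -27, y = 22 + (6) = 28 (verified)
9. x = -27 + (-4) = -31, y = 28 + (2) = 30 (verified)
Each recorded entry agrees with the recomputation.

no error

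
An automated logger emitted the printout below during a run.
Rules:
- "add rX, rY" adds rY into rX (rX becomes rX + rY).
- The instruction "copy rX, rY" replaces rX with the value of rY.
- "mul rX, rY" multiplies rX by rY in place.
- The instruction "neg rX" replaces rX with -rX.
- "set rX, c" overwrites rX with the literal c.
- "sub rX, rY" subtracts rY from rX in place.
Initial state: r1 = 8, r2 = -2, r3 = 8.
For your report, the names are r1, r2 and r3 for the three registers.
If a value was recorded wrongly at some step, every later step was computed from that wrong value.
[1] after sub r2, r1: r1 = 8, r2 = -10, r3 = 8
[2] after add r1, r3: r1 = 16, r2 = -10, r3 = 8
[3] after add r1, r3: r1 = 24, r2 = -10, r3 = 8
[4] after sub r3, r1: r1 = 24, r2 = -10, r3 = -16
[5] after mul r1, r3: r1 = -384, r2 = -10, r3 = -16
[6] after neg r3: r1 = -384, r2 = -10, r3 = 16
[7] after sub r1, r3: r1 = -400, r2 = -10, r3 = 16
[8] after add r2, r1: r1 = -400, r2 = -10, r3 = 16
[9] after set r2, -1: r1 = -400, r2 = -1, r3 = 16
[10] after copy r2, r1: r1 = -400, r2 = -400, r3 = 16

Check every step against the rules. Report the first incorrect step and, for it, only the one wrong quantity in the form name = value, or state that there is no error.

Recomputing the run from the initial state:
step 1: r1 = 8, r2 = -10, r3 = 8
step 2: r1 = 16, r2 = -10, r3 = 8
step 3: r1 = 24, r2 = -10, r3 = 8
step 4: r1 = 24, r2 = -10, r3 = -16
step 5: r1 = -384, r2 = -10, r3 = -16
step 6: r1 = -384, r2 = -10, r3 = 16
step 7: r1 = -400, r2 = -10, r3 = 16
step 8: r1 = -400, r2 = -410, r3 = 16
step 9: r1 = -400, r2 = -1, r3 = 16
step 10: r1 = -400, r2 = -400, r3 = 16
The first disagreement with the printout is at step 8, where the value should be r2 = -410.

step 8, r2 = -410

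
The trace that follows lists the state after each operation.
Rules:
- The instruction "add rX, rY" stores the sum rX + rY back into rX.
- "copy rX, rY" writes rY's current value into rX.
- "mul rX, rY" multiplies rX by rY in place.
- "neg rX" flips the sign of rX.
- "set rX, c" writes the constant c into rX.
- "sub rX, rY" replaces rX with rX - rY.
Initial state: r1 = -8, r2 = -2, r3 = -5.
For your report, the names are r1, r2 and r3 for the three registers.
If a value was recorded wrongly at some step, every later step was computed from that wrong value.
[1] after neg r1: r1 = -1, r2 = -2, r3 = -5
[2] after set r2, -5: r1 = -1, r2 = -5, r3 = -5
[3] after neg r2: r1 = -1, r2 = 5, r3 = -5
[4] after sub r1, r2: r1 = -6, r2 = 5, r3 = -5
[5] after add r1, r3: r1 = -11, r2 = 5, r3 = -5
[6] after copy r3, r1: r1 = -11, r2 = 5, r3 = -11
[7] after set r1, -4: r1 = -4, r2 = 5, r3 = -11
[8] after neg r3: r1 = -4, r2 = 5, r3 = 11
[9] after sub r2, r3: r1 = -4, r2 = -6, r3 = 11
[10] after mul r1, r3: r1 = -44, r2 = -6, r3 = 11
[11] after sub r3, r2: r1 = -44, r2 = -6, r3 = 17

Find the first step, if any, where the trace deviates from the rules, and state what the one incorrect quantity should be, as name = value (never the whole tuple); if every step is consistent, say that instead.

Recomputing the run from the initial state:
step 1: r1 = 8, r2 = -2, r3 = -5
step 2: r1 = 8, r2 = -5, r3 = -5
step 3: r1 = 8, r2 = 5, r3 = -5
step 4: r1 = 3, r2 = 5, r3 = -5
step 5: r1 = -2, r2 = 5, r3 = -5
step 6: r1 = -2, r2 = 5, r3 = -2
step 7: r1 = -4, r2 = 5, r3 = -2
step 8: r1 = -4, r2 = 5, r3 = 2
step 9: r1 = -4, r2 = 3, r3 = 2
step 10: r1 = -8, r2 = 3, r3 = 2
step 11: r1 = -8, r2 = 3, r3 = -1
The first disagreement with the trace is at step 1, where the value should be r1 = 8.

step 1, r1 = 8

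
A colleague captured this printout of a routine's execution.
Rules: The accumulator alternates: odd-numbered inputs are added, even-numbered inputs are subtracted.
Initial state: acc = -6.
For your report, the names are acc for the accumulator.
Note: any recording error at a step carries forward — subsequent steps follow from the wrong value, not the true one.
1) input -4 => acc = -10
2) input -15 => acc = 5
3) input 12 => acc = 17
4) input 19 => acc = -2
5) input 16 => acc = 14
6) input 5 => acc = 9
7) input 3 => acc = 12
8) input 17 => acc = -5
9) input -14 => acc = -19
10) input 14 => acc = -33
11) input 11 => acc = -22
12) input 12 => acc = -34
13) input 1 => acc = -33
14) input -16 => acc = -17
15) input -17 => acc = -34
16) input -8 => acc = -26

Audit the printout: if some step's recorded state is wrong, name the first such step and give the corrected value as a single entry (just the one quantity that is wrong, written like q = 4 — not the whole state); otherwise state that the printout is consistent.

1. acc = -6 + -4 = -10 (matches)
2. acc = -10 - -15 = 5 (agrees with the printout)
3. acc = 5 + 12 = 17 (matches)
4. acc = 17 - 19 = -2 (same as recorded)
5. acc = -2 + 16 = 14 (consistent with the printout)
6. acc = 14 - 5 = 9 (confirmed correct)
7. acc = 9 + 3 = 12 (same as recorded)
8. acc = 12 - 17 = -5 (consistent with the printout)
9. acc = -5 + -14 = -19 (same as recorded)
10. acc = -19 - 14 = -33 (exactly as logged)
11. acc = -33 + 11 = -22 (same as recorded)
12. acc = -22 - 12 = -34 (matches)
13. acc = -34 + 1 = -33 (consistent with the printout)
14. acc = -33 - -16 = -17 (same as recorded)
15. acc = -17 + -17 = -34 (agrees with the printout)
16. acc = -34 - -8 = -26 (checks out)
Nothing is out of place; the run is error-free.

no error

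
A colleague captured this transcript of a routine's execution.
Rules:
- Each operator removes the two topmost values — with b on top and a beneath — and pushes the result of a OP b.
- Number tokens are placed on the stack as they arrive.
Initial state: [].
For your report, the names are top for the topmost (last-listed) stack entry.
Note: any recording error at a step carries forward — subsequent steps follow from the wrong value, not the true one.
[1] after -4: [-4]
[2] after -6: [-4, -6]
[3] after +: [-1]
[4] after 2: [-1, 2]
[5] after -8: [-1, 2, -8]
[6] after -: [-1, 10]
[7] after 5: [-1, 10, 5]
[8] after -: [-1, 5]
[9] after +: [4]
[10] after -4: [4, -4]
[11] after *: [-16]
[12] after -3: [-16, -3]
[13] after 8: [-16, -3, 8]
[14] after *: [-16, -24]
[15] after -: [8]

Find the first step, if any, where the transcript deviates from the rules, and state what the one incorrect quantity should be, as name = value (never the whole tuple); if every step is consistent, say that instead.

Recomputing the run from the initial state:
step 1: [-4]
step 2: [-4, -6]
step 3: [-10]
step 4: [-10, 2]
step 5: [-10, 2, -8]
step 6: [-10, 10]
step 7: [-10, 10, 5]
step 8: [-10, 5]
step 9: [-5]
step 10: [-5, -4]
step 11: [20]
step 12: [20, -3]
step 13: [20, -3, 8]
step 14: [20, -24]
step 15: [44]
The first disagreement with the transcript is at step 3, where the value should be top = -10.

step 3, top = -10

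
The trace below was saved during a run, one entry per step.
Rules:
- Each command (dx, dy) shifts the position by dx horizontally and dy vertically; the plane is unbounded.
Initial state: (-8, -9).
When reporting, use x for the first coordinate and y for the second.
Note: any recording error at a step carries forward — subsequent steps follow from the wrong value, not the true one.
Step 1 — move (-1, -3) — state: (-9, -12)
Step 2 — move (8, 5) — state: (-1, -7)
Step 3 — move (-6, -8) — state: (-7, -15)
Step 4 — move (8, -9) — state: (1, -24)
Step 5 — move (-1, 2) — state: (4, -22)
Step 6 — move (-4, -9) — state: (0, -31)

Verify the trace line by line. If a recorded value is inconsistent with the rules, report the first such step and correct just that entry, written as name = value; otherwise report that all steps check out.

1. x = -8 + (-1) = -9, y = -9 + (-3) = -12 (agrees with the trace)
2. x = -9 + (8) = -1, y = -12 + (5) = -7 (exactly as logged)
3. x = -1 + (-6) = -7, y = -7 + (-8) = -15 (no discrepancy)
4. x = -7 + (8) = 1, y = -15 + (-9) = -24 (checks out)
5. x = 1 + (-1) = 0, y = -24 + (2) = -22 (the trace has a different value)
So the first discrepancy is step 5, where the right value is x = 0.

step 5, x = 0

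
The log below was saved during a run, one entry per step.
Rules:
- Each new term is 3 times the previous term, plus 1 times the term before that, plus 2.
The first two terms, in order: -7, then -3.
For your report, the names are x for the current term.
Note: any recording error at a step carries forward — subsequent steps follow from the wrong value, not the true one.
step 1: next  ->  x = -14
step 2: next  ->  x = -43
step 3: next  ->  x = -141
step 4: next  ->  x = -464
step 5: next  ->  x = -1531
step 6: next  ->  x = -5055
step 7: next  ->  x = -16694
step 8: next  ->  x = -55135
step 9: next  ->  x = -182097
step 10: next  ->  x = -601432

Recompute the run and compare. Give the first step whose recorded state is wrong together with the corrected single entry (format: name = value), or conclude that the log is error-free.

step 10, x = -601424

Recomputing the run from the initial state:
step 1: x = -14
step 2: x = -43
step 3: x = -141
step 4: x = -464
step 5: x = -1531
step 6: x = -5055
step 7: x = -16694
step 8: x = -55135
step 9: x = -182097
step 10: x = -601424
The first disagreement with the log is at step 10, where the value should be x = -601424.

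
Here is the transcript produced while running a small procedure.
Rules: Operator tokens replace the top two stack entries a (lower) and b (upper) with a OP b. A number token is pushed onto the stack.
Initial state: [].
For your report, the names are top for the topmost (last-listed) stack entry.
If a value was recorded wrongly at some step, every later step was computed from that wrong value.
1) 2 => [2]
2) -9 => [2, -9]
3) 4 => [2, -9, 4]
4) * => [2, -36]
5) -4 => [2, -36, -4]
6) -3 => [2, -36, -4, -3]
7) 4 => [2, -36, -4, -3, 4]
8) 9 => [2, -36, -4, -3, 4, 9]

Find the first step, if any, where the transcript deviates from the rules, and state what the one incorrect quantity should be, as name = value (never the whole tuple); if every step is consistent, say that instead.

no error

Recomputing the run from the initial state:
step 1: [2]
step 2: [2, -9]
step 3: [2, -9, 4]
step 4: [2, -36]
step 5: [2, -36, -4]
step 6: [2, -36, -4, -3]
step 7: [2, -36, -4, -3, 4]
step 8: [2, -36, -4, -3, 4, 9]
This matches the transcript at every step.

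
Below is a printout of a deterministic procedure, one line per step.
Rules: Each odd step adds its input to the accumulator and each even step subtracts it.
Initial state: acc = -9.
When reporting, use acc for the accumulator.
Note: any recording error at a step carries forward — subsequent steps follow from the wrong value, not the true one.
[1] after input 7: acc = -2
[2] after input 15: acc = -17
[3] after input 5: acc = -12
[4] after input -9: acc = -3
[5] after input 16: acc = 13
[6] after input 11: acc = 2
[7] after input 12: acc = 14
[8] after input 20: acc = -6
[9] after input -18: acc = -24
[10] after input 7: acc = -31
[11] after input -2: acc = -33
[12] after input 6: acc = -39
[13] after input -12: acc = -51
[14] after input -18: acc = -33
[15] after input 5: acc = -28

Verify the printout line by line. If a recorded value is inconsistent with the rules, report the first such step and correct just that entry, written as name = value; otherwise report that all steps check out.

Step 1: acc = -9 + 7 = -2 — matches.
Step 2: acc = -2 - 15 = -17 — verified.
Step 3: acc = -17 + 5 = -12 — agrees with the printout.
Step 4: acc = -12 - -9 = -3 — verified.
Step 5: acc = -3 + 16 = 13 — no discrepancy.
Step 6: acc = 13 - 11 = 2 — in agreement.
Step 7: acc = 2 + 12 = 14 — exactly as logged.
Step 8: acc = 14 - 20 = -6 — in agreement.
Step 9: acc = -6 + -18 = -24 — checks out.
Step 10: acc = -24 - 7 = -31 — consistent with the printout.
Step 11: acc = -31 + -2 = -33 — same as recorded.
Step 12: acc = -33 - 6 = -39 — no discrepancy.
Step 13: acc = -39 + -12 = -51 — in agreement.
Step 14: acc = -51 - -18 = -33 — agrees with the printout.
Step 15: acc = -33 + 5 = -28 — agrees with the printout.
Nothing is out of place; the run is error-free.

no error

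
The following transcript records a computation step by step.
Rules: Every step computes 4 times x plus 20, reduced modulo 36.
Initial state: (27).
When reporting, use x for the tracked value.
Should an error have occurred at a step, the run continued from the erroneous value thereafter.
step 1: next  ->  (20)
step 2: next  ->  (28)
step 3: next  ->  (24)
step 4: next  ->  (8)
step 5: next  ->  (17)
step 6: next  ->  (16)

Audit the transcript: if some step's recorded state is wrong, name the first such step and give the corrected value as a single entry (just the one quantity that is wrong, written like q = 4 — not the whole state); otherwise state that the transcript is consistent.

Step 1: x = (4*27 + 20) mod 36 = 20 — agrees with the transcript.
Step 2: x = (4*20 + 20) mod 36 = 28 — exactly as logged.
Step 3: x = (4*28 + 20) mod 36 = 24 — same as recorded.
Step 4: x = (4*24 + 20) mod 36 = 8 — exactly as logged.
Step 5: x = (4*8 + 20) mod 36 = 16 — the recorded entry deviates here.
That makes step 5 the first incorrect line — x = 16 is what it should show.

step 5, x = 16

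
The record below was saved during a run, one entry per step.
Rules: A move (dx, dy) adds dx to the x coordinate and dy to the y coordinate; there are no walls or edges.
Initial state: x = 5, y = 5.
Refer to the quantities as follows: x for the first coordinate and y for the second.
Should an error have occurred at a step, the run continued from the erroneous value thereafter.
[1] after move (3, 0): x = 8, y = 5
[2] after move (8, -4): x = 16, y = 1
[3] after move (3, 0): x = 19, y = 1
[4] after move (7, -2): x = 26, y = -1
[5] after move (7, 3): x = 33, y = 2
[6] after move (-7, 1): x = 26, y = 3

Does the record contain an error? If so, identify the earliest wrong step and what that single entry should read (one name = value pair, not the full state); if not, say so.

1. x = 5 + (3) = 8, y = 5 + (0) = 5 (matches)
2. x = 8 + (8) = 16, y = 5 + (-4) = 1 (in agreement)
3. x = 16 + (3) = 19, y = 1 + (0) = 1 (confirmed correct)
4. x = 19 + (7) = 26, y = 1 + (-2) = -1 (exactly as logged)
5. x = 26 + (7) = 33, y = -1 + (3) = 2 (checks out)
6. x = 33 + (-7) = 26, y = 2 + (1) = 3 (same as recorded)
All steps check out; nothing to correct.

no error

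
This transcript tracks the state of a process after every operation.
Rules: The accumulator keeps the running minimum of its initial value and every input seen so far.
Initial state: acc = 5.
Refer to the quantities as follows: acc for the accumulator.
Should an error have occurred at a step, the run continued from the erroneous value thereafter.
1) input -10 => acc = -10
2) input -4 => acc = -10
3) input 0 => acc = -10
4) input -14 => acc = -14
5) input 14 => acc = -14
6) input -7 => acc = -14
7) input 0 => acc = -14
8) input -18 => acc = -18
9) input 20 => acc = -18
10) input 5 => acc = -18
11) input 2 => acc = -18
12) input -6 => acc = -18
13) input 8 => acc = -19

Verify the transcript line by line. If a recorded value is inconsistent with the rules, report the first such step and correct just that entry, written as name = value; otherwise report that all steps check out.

step 13, acc = -18

Recomputing the run from the initial state:
step 1: acc = -10
step 2: acc = -10
step 3: acc = -10
step 4: acc = -14
step 5: acc = -14
step 6: acc = -14
step 7: acc = -14
step 8: acc = -18
step 9: acc = -18
step 10: acc = -18
step 11: acc = -18
step 12: acc = -18
step 13: acc = -18
The first disagreement with the transcript is at step 13, where the value should be acc = -18.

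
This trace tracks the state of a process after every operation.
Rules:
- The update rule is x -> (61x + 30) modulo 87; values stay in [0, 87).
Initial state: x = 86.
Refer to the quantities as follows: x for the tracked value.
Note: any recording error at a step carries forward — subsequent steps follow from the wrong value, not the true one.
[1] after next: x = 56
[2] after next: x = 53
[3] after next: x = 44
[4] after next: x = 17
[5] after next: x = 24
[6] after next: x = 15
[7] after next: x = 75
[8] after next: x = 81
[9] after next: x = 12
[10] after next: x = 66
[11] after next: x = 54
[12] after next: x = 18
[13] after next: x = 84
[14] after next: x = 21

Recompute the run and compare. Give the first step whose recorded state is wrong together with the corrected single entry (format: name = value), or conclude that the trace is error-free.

Recomputing the run from the initial state:
step 1: x = 56
step 2: x = 53
step 3: x = 44
step 4: x = 17
step 5: x = 23
step 6: x = 41
step 7: x = 8
step 8: x = 83
step 9: x = 47
step 10: x = 26
step 11: x = 50
step 12: x = 35
step 13: x = 77
step 14: x = 29
The first disagreement with the trace is at step 5, where the value should be x = 23.

step 5, x = 23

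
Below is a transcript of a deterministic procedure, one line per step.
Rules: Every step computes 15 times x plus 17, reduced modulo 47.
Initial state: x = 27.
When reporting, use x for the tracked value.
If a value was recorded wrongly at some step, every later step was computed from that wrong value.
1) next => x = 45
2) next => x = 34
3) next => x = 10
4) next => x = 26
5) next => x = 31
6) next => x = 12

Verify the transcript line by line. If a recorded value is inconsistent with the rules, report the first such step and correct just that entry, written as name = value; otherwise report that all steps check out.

step 1, x = 46

Recomputing the run from the initial state:
step 1: x = 46
step 2: x = 2
step 3: x = 0
step 4: x = 17
step 5: x = 37
step 6: x = 8
The first disagreement with the transcript is at step 1, where the value should be x = 46.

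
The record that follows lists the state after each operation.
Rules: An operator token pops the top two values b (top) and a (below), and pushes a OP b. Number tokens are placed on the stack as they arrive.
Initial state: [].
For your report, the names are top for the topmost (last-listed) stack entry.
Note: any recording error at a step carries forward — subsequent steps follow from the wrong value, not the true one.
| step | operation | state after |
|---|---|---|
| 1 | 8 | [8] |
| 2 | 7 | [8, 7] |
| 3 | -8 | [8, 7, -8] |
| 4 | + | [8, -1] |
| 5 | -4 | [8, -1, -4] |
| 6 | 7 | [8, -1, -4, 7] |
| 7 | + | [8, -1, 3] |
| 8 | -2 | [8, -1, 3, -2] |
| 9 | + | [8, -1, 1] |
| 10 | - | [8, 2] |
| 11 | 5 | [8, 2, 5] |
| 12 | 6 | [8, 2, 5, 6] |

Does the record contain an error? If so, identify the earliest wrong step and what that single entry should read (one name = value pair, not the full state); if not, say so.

step 10, top = -2

Recomputing the run from the initial state:
step 1: [8]
step 2: [8, 7]
step 3: [8, 7, -8]
step 4: [8, -1]
step 5: [8, -1, -4]
step 6: [8, -1, -4, 7]
step 7: [8, -1, 3]
step 8: [8, -1, 3, -2]
step 9: [8, -1, 1]
step 10: [8, -2]
step 11: [8, -2, 5]
step 12: [8, -2, 5, 6]
The first disagreement with the record is at step 10, where the value should be top = -2.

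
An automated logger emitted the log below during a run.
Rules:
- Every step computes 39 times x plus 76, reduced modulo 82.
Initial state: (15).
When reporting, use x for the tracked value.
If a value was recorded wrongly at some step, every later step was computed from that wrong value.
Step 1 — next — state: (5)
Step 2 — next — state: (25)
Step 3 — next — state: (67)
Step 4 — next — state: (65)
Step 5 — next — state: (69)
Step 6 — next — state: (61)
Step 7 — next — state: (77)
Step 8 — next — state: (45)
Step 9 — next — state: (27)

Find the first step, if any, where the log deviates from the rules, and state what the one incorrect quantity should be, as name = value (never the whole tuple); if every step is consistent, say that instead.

Recomputing the run from the initial state:
step 1: x = 5
step 2: x = 25
step 3: x = 67
step 4: x = 65
step 5: x = 69
step 6: x = 61
step 7: x = 77
step 8: x = 45
step 9: x = 27
This matches the log at every step.

no error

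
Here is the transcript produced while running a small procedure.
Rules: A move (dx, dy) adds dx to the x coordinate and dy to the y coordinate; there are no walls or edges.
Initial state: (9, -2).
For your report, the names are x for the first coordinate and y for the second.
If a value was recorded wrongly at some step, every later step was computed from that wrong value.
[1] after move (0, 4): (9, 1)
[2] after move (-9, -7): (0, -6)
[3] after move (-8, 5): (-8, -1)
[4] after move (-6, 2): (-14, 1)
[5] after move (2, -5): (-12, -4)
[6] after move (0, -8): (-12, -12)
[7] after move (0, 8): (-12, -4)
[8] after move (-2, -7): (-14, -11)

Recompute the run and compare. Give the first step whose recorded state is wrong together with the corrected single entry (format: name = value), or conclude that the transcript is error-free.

1. x = 9 + (0) = 9, y = -2 + (4) = 2 (the recorded entry deviates here)
Conclusion: step 1 carries the first error; the entry should be y = 2.

step 1, y = 2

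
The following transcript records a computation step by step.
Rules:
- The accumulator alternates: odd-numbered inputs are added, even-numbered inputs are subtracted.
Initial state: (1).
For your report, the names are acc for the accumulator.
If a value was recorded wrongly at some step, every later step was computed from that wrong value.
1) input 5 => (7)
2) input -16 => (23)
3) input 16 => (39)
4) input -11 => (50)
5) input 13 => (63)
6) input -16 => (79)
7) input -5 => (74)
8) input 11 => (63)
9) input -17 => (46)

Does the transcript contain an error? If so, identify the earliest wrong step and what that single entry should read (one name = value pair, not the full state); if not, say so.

step 1, acc = 6

Recomputing the run from the initial state:
step 1: acc = 6
step 2: acc = 22
step 3: acc = 38
step 4: acc = 49
step 5: acc = 62
step 6: acc = 78
step 7: acc = 73
step 8: acc = 62
step 9: acc = 45
The first disagreement with the transcript is at step 1, where the value should be acc = 6.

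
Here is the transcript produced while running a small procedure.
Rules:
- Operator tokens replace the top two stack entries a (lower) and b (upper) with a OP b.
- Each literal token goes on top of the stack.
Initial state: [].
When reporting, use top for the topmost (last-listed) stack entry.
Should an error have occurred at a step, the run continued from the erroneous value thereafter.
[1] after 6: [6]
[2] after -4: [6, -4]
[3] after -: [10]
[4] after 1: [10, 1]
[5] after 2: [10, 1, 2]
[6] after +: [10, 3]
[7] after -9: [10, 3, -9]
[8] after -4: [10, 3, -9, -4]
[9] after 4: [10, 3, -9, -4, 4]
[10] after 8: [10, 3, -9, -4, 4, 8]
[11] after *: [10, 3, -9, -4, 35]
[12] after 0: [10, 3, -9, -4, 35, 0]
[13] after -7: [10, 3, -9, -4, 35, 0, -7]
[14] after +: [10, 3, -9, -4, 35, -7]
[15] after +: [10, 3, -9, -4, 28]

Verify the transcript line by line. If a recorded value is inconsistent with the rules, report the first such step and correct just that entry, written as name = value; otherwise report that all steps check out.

step 11, top = 32

Step 1: push 6: top = 6 — exactly as logged.
Step 2: push -4: top = -4 — matches.
Step 3: 6 - -4 = 10 — checks out.
Step 4: push 1: top = 1 — agrees with the transcript.
Step 5: push 2: top = 2 — in agreement.
Step 6: 1 + 2 = 3 — agrees with the transcript.
Step 7: push -9: top = -9 — consistent with the transcript.
Step 8: push -4: top = -4 — confirmed correct.
Step 9: push 4: top = 4 — exactly as logged.
Step 10: push 8: top = 8 — matches.
Step 11: 4 * 8 = 32 — not what was recorded.
First incorrect step: 11; the correct value is top = 32.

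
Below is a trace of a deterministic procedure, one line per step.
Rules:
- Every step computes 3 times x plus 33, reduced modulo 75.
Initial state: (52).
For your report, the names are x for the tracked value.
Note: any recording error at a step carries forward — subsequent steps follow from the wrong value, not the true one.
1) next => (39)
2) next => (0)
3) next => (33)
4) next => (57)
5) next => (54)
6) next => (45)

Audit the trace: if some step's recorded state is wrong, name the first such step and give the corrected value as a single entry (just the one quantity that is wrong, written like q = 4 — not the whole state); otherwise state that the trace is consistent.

Recomputing the run from the initial state:
step 1: x = 39
step 2: x = 0
step 3: x = 33
step 4: x = 57
step 5: x = 54
step 6: x = 45
This matches the trace at every step.

no error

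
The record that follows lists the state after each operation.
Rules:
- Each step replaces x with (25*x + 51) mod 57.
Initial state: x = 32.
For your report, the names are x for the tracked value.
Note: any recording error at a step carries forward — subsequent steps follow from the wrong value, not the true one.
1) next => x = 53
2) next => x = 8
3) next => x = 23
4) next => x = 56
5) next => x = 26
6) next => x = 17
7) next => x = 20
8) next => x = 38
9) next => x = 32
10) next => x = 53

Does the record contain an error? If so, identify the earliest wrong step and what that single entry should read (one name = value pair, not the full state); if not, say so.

no error

Step 1: x = (25*32 + 51) mod 57 = 53 — verified.
Step 2: x = (25*53 + 51) mod 57 = 8 — no discrepancy.
Step 3: x = (25*8 + 51) mod 57 = 23 — exactly as logged.
Step 4: x = (25*23 + 51) mod 57 = 56 — agrees with the record.
Step 5: x = (25*56 + 51) mod 57 = 26 — verified.
Step 6: x = (25*26 + 51) mod 57 = 17 — consistent with the record.
Step 7: x = (25*17 + 51) mod 57 = 20 — no discrepancy.
Step 8: x = (25*20 + 51) mod 57 = 38 — same as recorded.
Step 9: x = (25*38 + 51) mod 57 = 32 — exactly as logged.
Step 10: x = (25*32 + 51) mod 57 = 53 — agrees with the record.
All entries verified; no error found.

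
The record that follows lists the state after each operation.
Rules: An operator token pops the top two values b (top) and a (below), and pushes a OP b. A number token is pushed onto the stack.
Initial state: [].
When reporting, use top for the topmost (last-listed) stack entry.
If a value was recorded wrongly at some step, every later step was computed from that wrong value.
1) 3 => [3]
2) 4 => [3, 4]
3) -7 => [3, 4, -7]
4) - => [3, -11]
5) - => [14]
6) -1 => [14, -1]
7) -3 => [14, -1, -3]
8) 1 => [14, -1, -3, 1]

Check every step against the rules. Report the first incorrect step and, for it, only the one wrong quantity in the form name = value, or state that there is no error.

Recomputing the run from the initial state:
step 1: [3]
step 2: [3, 4]
step 3: [3, 4, -7]
step 4: [3, 11]
step 5: [-8]
step 6: [-8, -1]
step 7: [-8, -1, -3]
step 8: [-8, -1, -3, 1]
The first disagreement with the record is at step 4, where the value should be top = 11.

step 4, top = 11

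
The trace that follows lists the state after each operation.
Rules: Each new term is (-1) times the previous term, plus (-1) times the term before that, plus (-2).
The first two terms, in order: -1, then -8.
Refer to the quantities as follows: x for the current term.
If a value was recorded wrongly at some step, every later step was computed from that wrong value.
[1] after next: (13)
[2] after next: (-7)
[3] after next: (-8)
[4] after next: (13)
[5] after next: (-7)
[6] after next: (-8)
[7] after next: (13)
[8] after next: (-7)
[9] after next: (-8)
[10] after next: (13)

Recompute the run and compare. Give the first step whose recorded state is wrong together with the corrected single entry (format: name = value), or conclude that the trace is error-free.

Recomputing the run from the initial state:
step 1: x = 7
step 2: x = -1
step 3: x = -8
step 4: x = 7
step 5: x = -1
step 6: x = -8
step 7: x = 7
step 8: x = -1
step 9: x = -8
step 10: x = 7
The first disagreement with the trace is at step 1, where the value should be x = 7.

step 1, x = 7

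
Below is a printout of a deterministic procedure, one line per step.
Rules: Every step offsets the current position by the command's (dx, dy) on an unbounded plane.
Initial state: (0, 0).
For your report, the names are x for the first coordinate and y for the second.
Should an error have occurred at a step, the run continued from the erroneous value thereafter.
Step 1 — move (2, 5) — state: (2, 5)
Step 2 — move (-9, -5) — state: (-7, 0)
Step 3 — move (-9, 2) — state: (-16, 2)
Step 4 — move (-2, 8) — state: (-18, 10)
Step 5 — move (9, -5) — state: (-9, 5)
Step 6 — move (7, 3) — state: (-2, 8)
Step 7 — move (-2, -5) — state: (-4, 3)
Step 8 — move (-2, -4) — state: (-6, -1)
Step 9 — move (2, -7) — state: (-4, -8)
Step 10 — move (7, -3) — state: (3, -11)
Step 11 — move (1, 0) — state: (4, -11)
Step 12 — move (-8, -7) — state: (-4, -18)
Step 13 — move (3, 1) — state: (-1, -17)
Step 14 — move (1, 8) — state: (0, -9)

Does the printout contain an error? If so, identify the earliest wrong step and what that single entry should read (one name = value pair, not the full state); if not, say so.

no error

step 1: x = 0 + (2) = 2, y = 0 + (5) = 5 -> verified
step 2: x = 2 + (-9) = -7, y = 5 + (-5) = 0 -> no discrepancy
step 3: x = -7 + (-9) = -16, y = 0 + (2) = 2 -> verified
step 4: x = -16 + (-2) = -18, y = 2 + (8) = 10 -> exactly as logged
step 5: x = -18 + (9) = -9, y = 10 + (-5) = 5 -> agrees with the printout
step 6: x = -9 + (7) = -2, y = 5 + (3) = 8 -> checks out
step 7: x = -2 + (-2) = -4, y = 8 + (-5) = 3 -> exactly as logged
step 8: x = -4 + (-2) = -6, y = 3 + (-4) = -1 -> in agreement
step 9: x = -6 + (2) = -4, y = -1 + (-7) = -8 -> verified
step 10: x = -4 + (7) = 3, y = -8 + (-3) = -11 -> verified
step 11: x = 3 + (1) = 4, y = -11 + (0) = -11 -> checks out
step 12: x = 4 + (-8) = -4, y = -11 + (-7) = -18 -> confirmed correct
step 13: x = -4 + (3) = -1, y = -18 + (1) = -17 -> same as recorded
step 14: x = -1 + (1) = 0, y = -17 + (8) = -9 -> in agreement
Every step is consistent.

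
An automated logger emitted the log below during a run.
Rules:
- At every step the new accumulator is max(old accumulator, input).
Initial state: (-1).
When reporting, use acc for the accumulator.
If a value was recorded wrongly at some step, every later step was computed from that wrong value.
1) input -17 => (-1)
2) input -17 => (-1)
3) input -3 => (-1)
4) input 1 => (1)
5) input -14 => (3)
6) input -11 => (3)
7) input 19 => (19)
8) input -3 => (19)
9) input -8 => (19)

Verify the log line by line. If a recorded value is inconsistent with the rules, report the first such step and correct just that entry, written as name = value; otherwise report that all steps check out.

Recomputing the run from the initial state:
step 1: acc = -1
step 2: acc = -1
step 3: acc = -1
step 4: acc = 1
step 5: acc = 1
step 6: acc = 1
step 7: acc = 19
step 8: acc = 19
step 9: acc = 19
The first disagreement with the log is at step 5, where the value should be acc = 1.

step 5, acc = 1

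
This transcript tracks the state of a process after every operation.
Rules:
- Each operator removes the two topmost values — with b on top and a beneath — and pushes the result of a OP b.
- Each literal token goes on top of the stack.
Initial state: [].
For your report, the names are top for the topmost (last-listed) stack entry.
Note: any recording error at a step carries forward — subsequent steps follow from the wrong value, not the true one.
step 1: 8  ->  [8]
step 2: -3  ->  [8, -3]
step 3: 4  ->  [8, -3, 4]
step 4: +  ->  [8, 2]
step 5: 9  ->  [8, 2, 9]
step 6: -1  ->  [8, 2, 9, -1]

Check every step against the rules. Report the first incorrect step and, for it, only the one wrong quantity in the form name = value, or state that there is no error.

step 1: push 8: top = 8 -> matches
step 2: push -3: top = -3 -> no discrepancy
step 3: push 4: top = 4 -> confirmed correct
step 4: -3 + 4 = 1 -> not what was recorded
The audit stops at step 4: the recorded entry is wrong and should be top = 1.

step 4, top = 1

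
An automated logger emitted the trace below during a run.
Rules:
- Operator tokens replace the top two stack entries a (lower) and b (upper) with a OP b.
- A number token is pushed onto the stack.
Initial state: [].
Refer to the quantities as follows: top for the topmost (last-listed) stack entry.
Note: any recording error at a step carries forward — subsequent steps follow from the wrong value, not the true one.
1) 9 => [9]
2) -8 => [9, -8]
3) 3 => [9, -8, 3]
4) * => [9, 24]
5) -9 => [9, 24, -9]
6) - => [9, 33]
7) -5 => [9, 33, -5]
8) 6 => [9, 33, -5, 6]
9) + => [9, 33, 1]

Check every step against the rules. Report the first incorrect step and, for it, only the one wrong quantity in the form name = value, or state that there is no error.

step 4, top = -24

Step 1: push 9: top = 9 — confirmed correct.
Step 2: push -8: top = -8 — verified.
Step 3: push 3: top = 3 — agrees with the trace.
Step 4: -8 * 3 = -24 — the entry is off here.
First deviation found at step 4; the corrected entry is top = -24.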